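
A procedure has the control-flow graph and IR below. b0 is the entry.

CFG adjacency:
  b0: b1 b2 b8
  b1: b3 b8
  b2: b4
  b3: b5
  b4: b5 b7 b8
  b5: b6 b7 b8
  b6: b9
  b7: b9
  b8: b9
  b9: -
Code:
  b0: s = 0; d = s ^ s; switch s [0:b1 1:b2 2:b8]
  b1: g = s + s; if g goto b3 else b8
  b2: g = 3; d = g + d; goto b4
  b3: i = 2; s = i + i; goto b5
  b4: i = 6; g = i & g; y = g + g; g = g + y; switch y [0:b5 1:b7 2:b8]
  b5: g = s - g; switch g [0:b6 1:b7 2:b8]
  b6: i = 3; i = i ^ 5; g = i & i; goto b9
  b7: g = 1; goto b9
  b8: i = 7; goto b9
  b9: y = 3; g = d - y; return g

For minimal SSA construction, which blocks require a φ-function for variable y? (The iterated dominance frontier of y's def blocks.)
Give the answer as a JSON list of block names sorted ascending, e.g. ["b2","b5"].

Answer: ["b5", "b7", "b8", "b9"]

Working:
idom tree: b1←b0 b2←b0 b3←b1 b4←b2 b5←b0 b6←b5 b7←b0 b8←b0 b9←b0
Join-block Dom:
  b5: preds {b3,b4}: {b0,b1,b3} ∩ {b0,b2,b4} = {b0}; idom=b0
  b7: preds {b4,b5}: {b0,b2,b4} ∩ {b0,b5} = {b0}; idom=b0
  b8: preds {b0,b1,b4,b5}: {b0} ∩ {b0,b1} ∩ {b0,b2,b4} ∩ {b0,b5} = {b0}; idom=b0
  b9: preds {b6,b7,b8}: {b0,b5,b6} ∩ {b0,b7} ∩ {b0,b8} = {b0}; idom=b0

Frontier:
  b5←b3: walk b3→b1 to b0
  b5←b4: walk b4→b2 to b0
  b7←b4: walk b4→b2 to b0
  b7←b5: walk b5 to b0
  b8←b0: walk · to b0
  b8←b1: walk b1 to b0
  b8←b4: walk b4→b2 to b0
  b8←b5: walk b5 to b0
  b9←b6: walk b6→b5 to b0
  b9←b7: walk b7 to b0
  b9←b8: walk b8 to b0
  b0: DF=∅
  b1: DF={b5,b8}
  b2: DF={b5,b7,b8}
  b3: DF={b5}
  b4: DF={b5,b7,b8}
  b5: DF={b7,b8,b9}
  b6: DF={b9}
  b7: DF={b9}
  b8: DF={b9}
  b9: DF=∅

φ for y: defs {b4,b9}
  DF⁺ = {b5,b7,b8,b9}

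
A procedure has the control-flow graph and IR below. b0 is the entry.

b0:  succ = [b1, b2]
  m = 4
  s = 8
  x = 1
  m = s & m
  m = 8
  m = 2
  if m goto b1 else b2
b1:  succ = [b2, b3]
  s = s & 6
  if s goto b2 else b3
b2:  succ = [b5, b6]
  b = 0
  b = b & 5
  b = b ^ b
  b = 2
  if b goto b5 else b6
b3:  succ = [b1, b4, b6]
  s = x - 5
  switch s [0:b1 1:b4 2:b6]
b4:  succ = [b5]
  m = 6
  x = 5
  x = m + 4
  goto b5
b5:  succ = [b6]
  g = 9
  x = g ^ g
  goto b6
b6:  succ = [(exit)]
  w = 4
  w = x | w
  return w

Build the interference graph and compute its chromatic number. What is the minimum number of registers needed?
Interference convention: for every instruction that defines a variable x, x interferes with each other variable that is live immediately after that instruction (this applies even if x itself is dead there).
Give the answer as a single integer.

Per-block:
  b0: {m,s,x} / ∅
  b1: {s} / {s}
  b2: {b} / ∅
  b3: {s} / {x}
  b4: {m,x} / ∅
  b5: {g,x} / ∅
  b6: {w} / {x}

Live sets:
  b0 li=∅ lo={s,x}
  b1 li={s,x} lo={x}
  b2 li={x} lo={x}
  b3 li={x} lo={s,x}
  b4 li=∅ lo=∅
  b5 li=∅ lo={x}
  b6 li={x} lo=∅

Interference:
  b: {x}
  g: ∅
  m: {s,x}
  s: {m,x}
  w: {x}
  x: {b,m,s,w}

Colouring:
  {m,s,x} pairwise interfere (3-clique) ⇒ χ ≥ 3
  assign b→c1 g→c0 m→c1 s→c2 w→c1 x→c0 — no edge inside a register ⇒ χ ≤ 3
  χ = 3

Answer: 3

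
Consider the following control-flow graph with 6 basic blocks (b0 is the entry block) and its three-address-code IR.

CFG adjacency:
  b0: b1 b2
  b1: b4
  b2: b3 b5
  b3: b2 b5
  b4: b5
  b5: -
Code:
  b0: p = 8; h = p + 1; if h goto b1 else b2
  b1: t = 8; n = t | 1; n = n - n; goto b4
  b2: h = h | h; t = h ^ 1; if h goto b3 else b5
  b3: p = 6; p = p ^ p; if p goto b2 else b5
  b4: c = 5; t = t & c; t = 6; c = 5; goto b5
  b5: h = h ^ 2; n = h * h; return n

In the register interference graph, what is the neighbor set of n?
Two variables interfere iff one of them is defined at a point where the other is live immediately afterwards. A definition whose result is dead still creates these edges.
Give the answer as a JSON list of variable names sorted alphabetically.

Answer: ["h", "t"]

Working:
def/use:
  b0: {h,p} / ∅
  b1: {n,t} / ∅
  b2: {h,t} / {h}
  b3: {p} / ∅
  b4: {c,t} / {t}
  b5: {h,n} / {h}

Live sets:
  b0: in=∅ out={h}
  b1: in={h} out={h,t}
  b2: in={h} out={h}
  b3: in={h} out={h}
  b4: in={h,t} out={h}
  b5: in={h} out=∅

Interfere edges:
  c: {h,t}
  h: {c,n,p,t}
  n: {h,t}
  p: {h}
  t: {c,h,n}

N(n) = ["h", "t"]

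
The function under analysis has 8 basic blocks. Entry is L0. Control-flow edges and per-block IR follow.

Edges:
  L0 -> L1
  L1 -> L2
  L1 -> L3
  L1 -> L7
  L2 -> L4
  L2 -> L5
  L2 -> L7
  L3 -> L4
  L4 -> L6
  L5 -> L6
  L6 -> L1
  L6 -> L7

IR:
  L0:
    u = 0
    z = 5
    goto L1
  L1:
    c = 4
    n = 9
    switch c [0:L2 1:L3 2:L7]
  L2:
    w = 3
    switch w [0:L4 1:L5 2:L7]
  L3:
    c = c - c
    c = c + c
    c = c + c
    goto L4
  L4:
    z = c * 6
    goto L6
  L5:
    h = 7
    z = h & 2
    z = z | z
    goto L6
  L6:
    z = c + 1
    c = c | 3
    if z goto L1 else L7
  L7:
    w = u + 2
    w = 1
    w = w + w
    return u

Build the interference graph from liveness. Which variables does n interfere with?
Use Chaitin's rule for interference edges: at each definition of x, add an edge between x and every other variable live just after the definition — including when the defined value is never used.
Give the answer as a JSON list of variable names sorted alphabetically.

Answer: ["c", "u"]

Working:
Block summaries:
  L0: {u,z} / ∅
  L1: {c,n} / ∅
  L2: {w} / ∅
  L3: {c} / {c}
  L4: {z} / {c}
  L5: {h,z} / ∅
  L6: {c,z} / {c}
  L7: {w} / {u}

Backward fixpoint:
  L0: in=∅ out={u}
  L1: in={u} out={c,u}
  L2: in={c,u} out={c,u}
  L3: in={c,u} out={c,u}
  L4: in={c,u} out={c,u}
  L5: in={c,u} out={c,u}
  L6: in={c,u} out={u}
  L7: in={u} out=∅

Interference:
  c — {h,n,u,w,z}
  h — {c,u}
  n — {c,u}
  u — {c,h,n,w,z}
  w — {c,u}
  z — {c,u}

N(n) = ["c", "u"]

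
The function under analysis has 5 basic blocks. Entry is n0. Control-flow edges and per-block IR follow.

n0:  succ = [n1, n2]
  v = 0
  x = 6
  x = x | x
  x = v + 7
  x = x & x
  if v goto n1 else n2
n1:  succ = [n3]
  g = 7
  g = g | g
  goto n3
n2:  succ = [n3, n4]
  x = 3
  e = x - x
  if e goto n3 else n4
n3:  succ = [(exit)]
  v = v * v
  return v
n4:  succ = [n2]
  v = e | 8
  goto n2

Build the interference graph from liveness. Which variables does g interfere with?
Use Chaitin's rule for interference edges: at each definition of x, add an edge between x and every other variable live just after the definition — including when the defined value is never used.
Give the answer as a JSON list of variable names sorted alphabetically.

Block summaries:
  n0 def {v,x} use ∅
  n1 def {g} use ∅
  n2 def {e,x} use ∅
  n3 def {v} use {v}
  n4 def {v} use {e}

Liveness:
  n0: in=∅ out={v}
  n1: in={v} out={v}
  n2: in={v} out={e,v}
  n3: in={v} out=∅
  n4: in={e} out={v}

Conflict graph:
  e↔{v}
  g↔{v}
  v↔{e,g,x}
  x↔{v}

N(g) = ["v"]

Answer: ["v"]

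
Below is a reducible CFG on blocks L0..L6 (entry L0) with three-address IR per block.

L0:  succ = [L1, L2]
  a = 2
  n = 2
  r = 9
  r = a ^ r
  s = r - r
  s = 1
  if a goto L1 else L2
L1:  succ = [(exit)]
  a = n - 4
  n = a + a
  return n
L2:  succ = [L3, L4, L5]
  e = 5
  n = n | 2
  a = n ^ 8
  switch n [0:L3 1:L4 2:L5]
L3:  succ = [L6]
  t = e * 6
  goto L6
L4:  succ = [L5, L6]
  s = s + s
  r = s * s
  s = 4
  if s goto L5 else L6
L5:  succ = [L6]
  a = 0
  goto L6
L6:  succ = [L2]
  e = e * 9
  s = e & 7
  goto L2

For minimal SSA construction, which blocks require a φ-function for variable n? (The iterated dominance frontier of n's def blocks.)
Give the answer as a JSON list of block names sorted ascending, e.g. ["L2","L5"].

Answer: ["L2"]

Analysis:
idom tree: L1←L0 L2←L0 L3←L2 L4←L2 L5←L2 L6←L2
Join-block Dom:
  L2: preds {L0,L6}: {L0} ∩ {L0,L2,L6} = {L0}; idom=L0
  L5: preds {L2,L4}: {L0,L2} ∩ {L0,L2,L4} = {L0,L2}; idom=L2
  L6: preds {L3,L4,L5}: {L0,L2,L3} ∩ {L0,L2,L4} ∩ {L0,L2,L5} = {L0,L2}; idom=L2

DF walk-up:
  L2←L0: walk · to L0
  L2←L6: walk L6→L2 to L0
  L5←L2: walk · to L2
  L5←L4: walk L4 to L2
  L6←L3: walk L3 to L2
  L6←L4: walk L4 to L2
  L6←L5: walk L5 to L2
  L0 → ∅
  L1 → ∅
  L2 → {L2}
  L3 → {L6}
  L4 → {L5,L6}
  L5 → {L6}
  L6 → {L2}

φ for n: defs {L0,L1,L2}
  DF⁺ = {L2}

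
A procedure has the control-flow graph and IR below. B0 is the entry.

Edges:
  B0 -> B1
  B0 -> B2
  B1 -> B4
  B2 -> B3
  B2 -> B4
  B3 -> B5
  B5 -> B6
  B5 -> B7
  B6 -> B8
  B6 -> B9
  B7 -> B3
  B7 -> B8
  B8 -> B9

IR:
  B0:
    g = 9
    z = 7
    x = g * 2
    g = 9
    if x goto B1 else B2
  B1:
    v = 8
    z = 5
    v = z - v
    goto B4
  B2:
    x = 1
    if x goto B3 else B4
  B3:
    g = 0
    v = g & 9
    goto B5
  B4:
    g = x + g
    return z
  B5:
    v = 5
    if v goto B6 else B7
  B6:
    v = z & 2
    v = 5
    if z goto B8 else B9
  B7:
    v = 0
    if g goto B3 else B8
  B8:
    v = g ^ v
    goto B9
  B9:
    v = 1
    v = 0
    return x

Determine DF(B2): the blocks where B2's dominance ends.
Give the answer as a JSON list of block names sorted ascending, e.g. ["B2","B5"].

Answer: ["B4"]

Analysis:
idom tree: B1←B0 B2←B0 B3←B2 B4←B0 B5←B3 B6←B5 B7←B5 B8←B5 B9←B5
Dom at joins:
  B3: preds {B2,B7}: {B0,B2} ∩ {B0,B2,B3,B5,B7} = {B0,B2}; idom=B2
  B4: preds {B1,B2}: {B0,B1} ∩ {B0,B2} = {B0}; idom=B0
  B8: preds {B6,B7}: {B0,B2,B3,B5,B6} ∩ {B0,B2,B3,B5,B7} = {B0,B2,B3,B5}; idom=B5
  B9: preds {B6,B8}: {B0,B2,B3,B5,B6} ∩ {B0,B2,B3,B5,B8} = {B0,B2,B3,B5}; idom=B5

Frontier:
  join B3 pred B2: · stop@B2
  join B3 pred B7: B7→B5→B3 stop@B2
  join B4 pred B1: B1 stop@B0
  join B4 pred B2: B2 stop@B0
  join B8 pred B6: B6 stop@B5
  join B8 pred B7: B7 stop@B5
  join B9 pred B6: B6 stop@B5
  join B9 pred B8: B8 stop@B5
  DF(B0)=∅
  DF(B1)={B4}
  DF(B2)={B4}
  DF(B3)={B3}
  DF(B4)=∅
  DF(B5)={B3}
  DF(B6)={B8,B9}
  DF(B7)={B3,B8}
  DF(B8)={B9}
  DF(B9)=∅

DF(B2) = ["B4"]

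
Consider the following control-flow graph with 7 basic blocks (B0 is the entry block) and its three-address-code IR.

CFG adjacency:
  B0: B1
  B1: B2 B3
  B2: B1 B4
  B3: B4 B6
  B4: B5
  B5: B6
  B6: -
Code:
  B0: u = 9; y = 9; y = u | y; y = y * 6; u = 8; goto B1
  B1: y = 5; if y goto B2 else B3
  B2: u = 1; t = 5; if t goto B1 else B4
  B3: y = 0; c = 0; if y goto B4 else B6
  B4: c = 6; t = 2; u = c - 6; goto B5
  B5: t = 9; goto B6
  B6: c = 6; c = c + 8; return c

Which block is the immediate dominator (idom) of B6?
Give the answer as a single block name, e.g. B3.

idom tree: B1←B0 B2←B1 B3←B1 B4←B1 B5←B4 B6←B1
Dom at joins:
  B1: preds {B0,B2}: {B0} ∩ {B0,B1,B2} = {B0}; idom=B0
  B4: preds {B2,B3}: {B0,B1,B2} ∩ {B0,B1,B3} = {B0,B1}; idom=B1
  B6: preds {B3,B5}: {B0,B1,B3} ∩ {B0,B1,B4,B5} = {B0,B1}; idom=B1

idom(B6) = B1

Answer: B1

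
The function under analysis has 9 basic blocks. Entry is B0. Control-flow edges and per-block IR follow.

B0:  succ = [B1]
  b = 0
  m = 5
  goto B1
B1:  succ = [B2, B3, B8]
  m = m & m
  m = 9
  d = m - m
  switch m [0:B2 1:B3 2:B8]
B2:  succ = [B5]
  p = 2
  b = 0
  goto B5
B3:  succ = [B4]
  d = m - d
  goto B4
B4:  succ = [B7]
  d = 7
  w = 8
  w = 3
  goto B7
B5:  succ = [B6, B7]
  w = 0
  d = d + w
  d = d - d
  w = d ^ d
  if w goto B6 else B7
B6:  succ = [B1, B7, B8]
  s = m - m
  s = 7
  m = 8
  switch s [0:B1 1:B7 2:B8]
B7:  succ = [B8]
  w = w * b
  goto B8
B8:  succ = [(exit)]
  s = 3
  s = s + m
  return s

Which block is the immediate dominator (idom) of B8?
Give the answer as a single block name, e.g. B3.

Answer: B1

Analysis:
idom tree: B1←B0 B2←B1 B3←B1 B4←B3 B5←B2 B6←B5 B7←B1 B8←B1
Dom at joins:
  B1: preds {B0,B6}: {B0} ∩ {B0,B1,B2,B5,B6} = {B0}; idom=B0
  B7: preds {B4,B5,B6}: {B0,B1,B3,B4} ∩ {B0,B1,B2,B5} ∩ {B0,B1,B2,B5,B6} = {B0,B1}; idom=B1
  B8: preds {B1,B6,B7}: {B0,B1} ∩ {B0,B1,B2,B5,B6} ∩ {B0,B1,B7} = {B0,B1}; idom=B1

idom(B8) = B1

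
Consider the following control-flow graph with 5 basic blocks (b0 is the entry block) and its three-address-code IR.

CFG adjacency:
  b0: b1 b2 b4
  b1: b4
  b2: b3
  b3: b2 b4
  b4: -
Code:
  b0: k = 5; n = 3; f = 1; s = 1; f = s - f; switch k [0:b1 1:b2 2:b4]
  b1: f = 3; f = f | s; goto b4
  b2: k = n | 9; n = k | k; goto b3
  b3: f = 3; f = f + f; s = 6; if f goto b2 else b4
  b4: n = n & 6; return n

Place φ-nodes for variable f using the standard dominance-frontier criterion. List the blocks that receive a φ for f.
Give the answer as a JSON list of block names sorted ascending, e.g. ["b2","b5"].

idom tree: b1←b0 b2←b0 b3←b2 b4←b0
Dom∩ at merges:
  b2: preds {b0,b3}: {b0} ∩ {b0,b2,b3} = {b0}; idom=b0
  b4: preds {b0,b1,b3}: {b0} ∩ {b0,b1} ∩ {b0,b2,b3} = {b0}; idom=b0

DF walk-up:
  join b2 pred b0: · stop@b0
  join b2 pred b3: b3→b2 stop@b0
  join b4 pred b0: · stop@b0
  join b4 pred b1: b1 stop@b0
  join b4 pred b3: b3→b2 stop@b0
  b0: DF=∅
  b1: DF={b4}
  b2: DF={b2,b4}
  b3: DF={b2,b4}
  b4: DF=∅

φ for f: defs {b0,b1,b3}
  DF⁺ = {b2,b4}

Answer: ["b2", "b4"]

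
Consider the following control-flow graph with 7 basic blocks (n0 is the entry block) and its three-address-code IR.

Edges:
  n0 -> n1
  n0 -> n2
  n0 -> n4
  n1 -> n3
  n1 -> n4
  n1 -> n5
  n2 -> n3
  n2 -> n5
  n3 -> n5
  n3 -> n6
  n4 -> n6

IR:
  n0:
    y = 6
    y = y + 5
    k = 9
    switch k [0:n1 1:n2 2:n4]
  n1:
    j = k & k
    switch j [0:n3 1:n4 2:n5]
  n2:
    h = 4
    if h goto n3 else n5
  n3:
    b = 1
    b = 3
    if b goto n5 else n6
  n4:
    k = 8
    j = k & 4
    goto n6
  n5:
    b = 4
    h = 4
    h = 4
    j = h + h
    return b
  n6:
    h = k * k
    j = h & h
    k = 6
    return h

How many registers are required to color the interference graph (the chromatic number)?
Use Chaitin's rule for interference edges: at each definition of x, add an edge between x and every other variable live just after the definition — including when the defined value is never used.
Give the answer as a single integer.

Per-block:
  n0: {k,y} / ∅
  n1: {j} / {k}
  n2: {h} / ∅
  n3: {b} / ∅
  n4: {j,k} / ∅
  n5: {b,h,j} / ∅
  n6: {h,j,k} / {k}

Live sets:
  n0: in=∅ out={k}
  n1: in={k} out={k}
  n2: in={k} out={k}
  n3: in={k} out={k}
  n4: in=∅ out={k}
  n5: in=∅ out=∅
  n6: in={k} out=∅

Interference:
  b↔{h,j,k}
  h↔{b,j,k}
  j↔{b,h,k}
  k↔{b,h,j}
  y↔∅

Colouring:
  lower bound: {b,h,j,k} mutually conflict ⇒ χ ≥ 4
  assign b→r0 h→r1 j→r2 k→r3 y→r0 — no edge inside a register ⇒ χ ≤ 4
  χ = 4

Answer: 4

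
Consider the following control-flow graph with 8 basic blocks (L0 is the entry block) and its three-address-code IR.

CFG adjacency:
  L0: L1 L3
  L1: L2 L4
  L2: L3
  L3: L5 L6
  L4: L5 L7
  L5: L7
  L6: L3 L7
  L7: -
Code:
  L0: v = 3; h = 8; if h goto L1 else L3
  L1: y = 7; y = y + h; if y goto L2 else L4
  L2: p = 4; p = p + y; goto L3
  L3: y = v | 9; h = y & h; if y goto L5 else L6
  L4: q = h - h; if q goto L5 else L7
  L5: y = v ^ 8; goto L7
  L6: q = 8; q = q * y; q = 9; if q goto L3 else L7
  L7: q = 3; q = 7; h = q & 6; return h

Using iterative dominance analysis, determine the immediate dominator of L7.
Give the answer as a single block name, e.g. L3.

Answer: L0

Analysis:
idom tree: L1←L0 L2←L1 L3←L0 L4←L1 L5←L0 L6←L3 L7←L0
Join-block Dom:
  L3: preds {L0,L2,L6}: {L0} ∩ {L0,L1,L2} ∩ {L0,L3,L6} = {L0}; idom=L0
  L5: preds {L3,L4}: {L0,L3} ∩ {L0,L1,L4} = {L0}; idom=L0
  L7: preds {L4,L5,L6}: {L0,L1,L4} ∩ {L0,L5} ∩ {L0,L3,L6} = {L0}; idom=L0

idom(L7) = L0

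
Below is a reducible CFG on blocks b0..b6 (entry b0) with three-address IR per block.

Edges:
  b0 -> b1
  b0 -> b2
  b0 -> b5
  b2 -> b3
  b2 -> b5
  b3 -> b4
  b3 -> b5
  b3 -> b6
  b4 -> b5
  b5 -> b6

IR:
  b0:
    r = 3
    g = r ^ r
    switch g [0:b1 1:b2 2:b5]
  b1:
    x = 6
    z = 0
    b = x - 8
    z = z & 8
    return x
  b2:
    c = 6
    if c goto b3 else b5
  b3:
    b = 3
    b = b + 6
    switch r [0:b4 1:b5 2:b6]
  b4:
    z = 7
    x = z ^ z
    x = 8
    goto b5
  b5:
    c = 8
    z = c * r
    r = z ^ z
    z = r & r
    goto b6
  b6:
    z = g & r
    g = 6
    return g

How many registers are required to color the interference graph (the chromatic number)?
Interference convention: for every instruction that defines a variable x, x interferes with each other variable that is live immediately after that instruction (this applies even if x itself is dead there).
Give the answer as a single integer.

Answer: 5

Analysis:
def/use:
  b0 def {g,r} use ∅
  b1 def {b,x,z} use ∅
  b2 def {c} use ∅
  b3 def {b} use {r}
  b4 def {x,z} use ∅
  b5 def {c,r,z} use {r}
  b6 def {g,z} use {g,r}

Live sets:
  b0 li=∅ lo={g,r}
  b1 li=∅ lo=∅
  b2 li={g,r} lo={g,r}
  b3 li={g,r} lo={g,r}
  b4 li={g,r} lo={g,r}
  b5 li={g,r} lo={g,r}
  b6 li={g,r} lo=∅

Interference:
  b↔{g,r,x,z}
  c↔{g,r}
  g↔{b,c,r,x,z}
  r↔{b,c,g,x,z}
  x↔{b,g,r,z}
  z↔{b,g,r,x}

Colouring:
  clique {b,g,r,x,z} ⇒ need ≥ 5
  assign b→c2 c→c2 g→c0 r→c1 x→c3 z→c4 — no edge inside a register ⇒ χ ≤ 5
  χ = 5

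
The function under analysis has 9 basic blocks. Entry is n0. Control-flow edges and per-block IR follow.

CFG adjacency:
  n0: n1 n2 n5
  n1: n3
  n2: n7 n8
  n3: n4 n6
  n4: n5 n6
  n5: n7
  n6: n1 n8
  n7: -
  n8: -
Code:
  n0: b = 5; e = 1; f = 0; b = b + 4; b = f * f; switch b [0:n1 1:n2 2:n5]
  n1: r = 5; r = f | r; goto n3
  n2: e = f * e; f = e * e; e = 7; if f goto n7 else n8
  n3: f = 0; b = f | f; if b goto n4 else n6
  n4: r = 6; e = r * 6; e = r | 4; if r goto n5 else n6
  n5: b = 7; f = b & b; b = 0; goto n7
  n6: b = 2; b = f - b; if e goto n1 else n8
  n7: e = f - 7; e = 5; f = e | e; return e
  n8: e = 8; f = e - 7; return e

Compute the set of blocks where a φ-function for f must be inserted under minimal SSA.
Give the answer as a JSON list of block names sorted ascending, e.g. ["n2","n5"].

idom tree: n1←n0 n2←n0 n3←n1 n4←n3 n5←n0 n6←n3 n7←n0 n8←n0
Dom at joins:
  n1: preds {n0,n6}: {n0} ∩ {n0,n1,n3,n6} = {n0}; idom=n0
  n5: preds {n0,n4}: {n0} ∩ {n0,n1,n3,n4} = {n0}; idom=n0
  n6: preds {n3,n4}: {n0,n1,n3} ∩ {n0,n1,n3,n4} = {n0,n1,n3}; idom=n3
  n7: preds {n2,n5}: {n0,n2} ∩ {n0,n5} = {n0}; idom=n0
  n8: preds {n2,n6}: {n0,n2} ∩ {n0,n1,n3,n6} = {n0}; idom=n0

DF walk-up:
  n1←n0: walk · to n0
  n1←n6: walk n6→n3→n1 to n0
  n5←n0: walk · to n0
  n5←n4: walk n4→n3→n1 to n0
  n6←n3: walk · to n3
  n6←n4: walk n4 to n3
  n7←n2: walk n2 to n0
  n7←n5: walk n5 to n0
  n8←n2: walk n2 to n0
  n8←n6: walk n6→n3→n1 to n0
  DF(n0)=∅
  DF(n1)={n1,n5,n8}
  DF(n2)={n7,n8}
  DF(n3)={n1,n5,n8}
  DF(n4)={n5,n6}
  DF(n5)={n7}
  DF(n6)={n1,n8}
  DF(n7)=∅
  DF(n8)=∅

φ for f: defs {n0,n2,n3,n5,n7,n8}
  DF⁺ = {n1,n5,n7,n8}

Answer: ["n1", "n5", "n7", "n8"]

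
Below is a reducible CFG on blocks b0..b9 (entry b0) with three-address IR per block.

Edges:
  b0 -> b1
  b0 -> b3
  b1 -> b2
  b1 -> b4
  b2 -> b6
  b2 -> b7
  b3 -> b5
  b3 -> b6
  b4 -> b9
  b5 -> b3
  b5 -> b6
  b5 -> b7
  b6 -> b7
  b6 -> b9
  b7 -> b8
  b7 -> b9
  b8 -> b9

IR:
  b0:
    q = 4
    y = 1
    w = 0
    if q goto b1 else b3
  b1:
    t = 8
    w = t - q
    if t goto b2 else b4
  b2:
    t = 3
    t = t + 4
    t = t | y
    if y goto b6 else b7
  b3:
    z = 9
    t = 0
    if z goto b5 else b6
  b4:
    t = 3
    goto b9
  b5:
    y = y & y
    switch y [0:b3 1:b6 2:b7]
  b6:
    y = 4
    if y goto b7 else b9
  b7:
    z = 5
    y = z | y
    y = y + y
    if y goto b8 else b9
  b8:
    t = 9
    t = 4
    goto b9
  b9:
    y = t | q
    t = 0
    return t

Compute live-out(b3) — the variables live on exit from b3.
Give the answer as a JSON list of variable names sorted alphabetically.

Answer: ["q", "t", "y"]

Analysis:
Block summaries:
  b0: {q,w,y} / ∅
  b1: {t,w} / {q}
  b2: {t} / {y}
  b3: {t,z} / ∅
  b4: {t} / ∅
  b5: {y} / {y}
  b6: {y} / ∅
  b7: {y,z} / {y}
  b8: {t} / ∅
  b9: {t,y} / {q,t}

Live sets:
  b0 li=∅ lo={q,y}
  b1 li={q,y} lo={q,y}
  b2 li={q,y} lo={q,t,y}
  b3 li={q,y} lo={q,t,y}
  b4 li={q} lo={q,t}
  b5 li={q,t,y} lo={q,t,y}
  b6 li={q,t} lo={q,t,y}
  b7 li={q,t,y} lo={q,t}
  b8 li={q} lo={q,t}
  b9 li={q,t} lo=∅

live-out(b3) = ["q", "t", "y"]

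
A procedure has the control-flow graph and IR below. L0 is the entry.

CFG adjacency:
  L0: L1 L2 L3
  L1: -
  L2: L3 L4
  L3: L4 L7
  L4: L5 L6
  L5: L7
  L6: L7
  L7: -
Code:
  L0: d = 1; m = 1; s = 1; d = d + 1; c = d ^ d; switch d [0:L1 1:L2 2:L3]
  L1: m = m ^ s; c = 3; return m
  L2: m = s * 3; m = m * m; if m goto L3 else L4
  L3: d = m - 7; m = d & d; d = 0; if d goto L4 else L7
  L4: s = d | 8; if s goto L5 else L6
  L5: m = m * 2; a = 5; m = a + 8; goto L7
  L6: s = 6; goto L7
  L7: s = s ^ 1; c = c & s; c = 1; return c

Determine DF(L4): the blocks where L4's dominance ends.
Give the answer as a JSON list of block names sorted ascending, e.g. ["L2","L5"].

Answer: ["L7"]

Working:
idom tree: L1←L0 L2←L0 L3←L0 L4←L0 L5←L4 L6←L4 L7←L0
Join-block Dom:
  L3: preds {L0,L2}: {L0} ∩ {L0,L2} = {L0}; idom=L0
  L4: preds {L2,L3}: {L0,L2} ∩ {L0,L3} = {L0}; idom=L0
  L7: preds {L3,L5,L6}: {L0,L3} ∩ {L0,L4,L5} ∩ {L0,L4,L6} = {L0}; idom=L0

DF derivation:
  join L3 pred L0: · stop@L0
  join L3 pred L2: L2 stop@L0
  join L4 pred L2: L2 stop@L0
  join L4 pred L3: L3 stop@L0
  join L7 pred L3: L3 stop@L0
  join L7 pred L5: L5→L4 stop@L0
  join L7 pred L6: L6→L4 stop@L0
  DF(L0)=∅
  DF(L1)=∅
  DF(L2)={L3,L4}
  DF(L3)={L4,L7}
  DF(L4)={L7}
  DF(L5)={L7}
  DF(L6)={L7}
  DF(L7)=∅

DF(L4) = ["L7"]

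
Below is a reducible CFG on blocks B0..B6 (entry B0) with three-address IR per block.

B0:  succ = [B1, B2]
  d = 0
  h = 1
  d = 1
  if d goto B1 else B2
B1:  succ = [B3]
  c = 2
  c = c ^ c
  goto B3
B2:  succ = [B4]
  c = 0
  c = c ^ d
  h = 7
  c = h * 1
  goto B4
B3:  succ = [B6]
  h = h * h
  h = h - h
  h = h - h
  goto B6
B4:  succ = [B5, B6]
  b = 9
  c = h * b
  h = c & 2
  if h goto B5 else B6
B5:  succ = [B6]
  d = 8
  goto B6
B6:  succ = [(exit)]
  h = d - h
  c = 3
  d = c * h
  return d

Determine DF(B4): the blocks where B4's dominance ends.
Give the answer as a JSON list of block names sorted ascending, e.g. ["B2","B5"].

idom tree: B1←B0 B2←B0 B3←B1 B4←B2 B5←B4 B6←B0
Dom∩ at merges:
  B6: preds {B3,B4,B5}: {B0,B1,B3} ∩ {B0,B2,B4} ∩ {B0,B2,B4,B5} = {B0}; idom=B0

DF walk-up:
  B6←B3: walk B3→B1 to B0
  B6←B4: walk B4→B2 to B0
  B6←B5: walk B5→B4→B2 to B0
  B0: DF=∅
  B1: DF={B6}
  B2: DF={B6}
  B3: DF={B6}
  B4: DF={B6}
  B5: DF={B6}
  B6: DF=∅

DF(B4) = ["B6"]

Answer: ["B6"]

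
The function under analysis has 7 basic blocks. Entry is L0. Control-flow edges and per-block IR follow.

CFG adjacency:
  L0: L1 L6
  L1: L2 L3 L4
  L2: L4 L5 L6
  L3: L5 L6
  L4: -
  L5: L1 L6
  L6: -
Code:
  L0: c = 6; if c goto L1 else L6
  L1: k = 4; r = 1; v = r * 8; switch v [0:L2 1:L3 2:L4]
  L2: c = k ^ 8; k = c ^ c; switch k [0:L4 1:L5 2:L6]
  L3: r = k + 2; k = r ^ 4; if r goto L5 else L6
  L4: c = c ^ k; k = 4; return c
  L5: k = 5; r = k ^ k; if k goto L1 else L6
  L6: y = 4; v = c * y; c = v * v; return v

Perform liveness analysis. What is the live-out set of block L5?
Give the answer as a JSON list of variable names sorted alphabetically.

def/use:
  L0: def={c} ue=∅
  L1: def={k,r,v} ue=∅
  L2: def={c,k} ue={k}
  L3: def={k,r} ue={k}
  L4: def={c,k} ue={c,k}
  L5: def={k,r} ue=∅
  L6: def={c,v,y} ue={c}

Backward fixpoint:
  L0 li=∅ lo={c}
  L1 li={c} lo={c,k}
  L2 li={k} lo={c,k}
  L3 li={c,k} lo={c}
  L4 li={c,k} lo=∅
  L5 li={c} lo={c}
  L6 li={c} lo=∅

live-out(L5) = ["c"]

Answer: ["c"]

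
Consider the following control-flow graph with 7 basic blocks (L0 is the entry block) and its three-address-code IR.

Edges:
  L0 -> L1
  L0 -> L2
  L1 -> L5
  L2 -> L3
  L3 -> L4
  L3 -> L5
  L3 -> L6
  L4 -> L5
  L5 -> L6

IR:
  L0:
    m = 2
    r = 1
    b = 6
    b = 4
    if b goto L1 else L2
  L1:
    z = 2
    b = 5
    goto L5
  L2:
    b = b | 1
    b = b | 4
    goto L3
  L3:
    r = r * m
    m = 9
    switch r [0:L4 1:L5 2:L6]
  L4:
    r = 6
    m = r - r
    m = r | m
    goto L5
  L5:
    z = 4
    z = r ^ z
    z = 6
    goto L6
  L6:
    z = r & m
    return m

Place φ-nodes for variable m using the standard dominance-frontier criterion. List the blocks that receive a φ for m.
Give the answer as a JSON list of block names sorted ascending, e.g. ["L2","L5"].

Answer: ["L5", "L6"]

Analysis:
idom tree: L1←L0 L2←L0 L3←L2 L4←L3 L5←L0 L6←L0
Join-block Dom:
  L5: preds {L1,L3,L4}: {L0,L1} ∩ {L0,L2,L3} ∩ {L0,L2,L3,L4} = {L0}; idom=L0
  L6: preds {L3,L5}: {L0,L2,L3} ∩ {L0,L5} = {L0}; idom=L0

DF walk-up:
  L5←L1: walk L1 to L0
  L5←L3: walk L3→L2 to L0
  L5←L4: walk L4→L3→L2 to L0
  L6←L3: walk L3→L2 to L0
  L6←L5: walk L5 to L0
  L0: DF=∅
  L1: DF={L5}
  L2: DF={L5,L6}
  L3: DF={L5,L6}
  L4: DF={L5}
  L5: DF={L6}
  L6: DF=∅

φ for m: defs {L0,L3,L4}
  DF⁺ = {L5,L6}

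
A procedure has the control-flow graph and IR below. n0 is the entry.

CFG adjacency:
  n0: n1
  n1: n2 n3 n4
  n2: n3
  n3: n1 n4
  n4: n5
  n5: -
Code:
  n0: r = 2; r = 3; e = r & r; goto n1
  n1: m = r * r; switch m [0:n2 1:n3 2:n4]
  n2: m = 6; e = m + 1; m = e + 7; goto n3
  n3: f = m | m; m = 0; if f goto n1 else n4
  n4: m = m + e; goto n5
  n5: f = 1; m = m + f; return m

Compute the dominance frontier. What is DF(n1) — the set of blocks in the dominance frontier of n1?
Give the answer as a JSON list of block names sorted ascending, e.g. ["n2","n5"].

Answer: ["n1"]

Analysis:
idom tree: n1←n0 n2←n1 n3←n1 n4←n1 n5←n4
Join-block Dom:
  n1: preds {n0,n3}: {n0} ∩ {n0,n1,n3} = {n0}; idom=n0
  n3: preds {n1,n2}: {n0,n1} ∩ {n0,n1,n2} = {n0,n1}; idom=n1
  n4: preds {n1,n3}: {n0,n1} ∩ {n0,n1,n3} = {n0,n1}; idom=n1

DF derivation:
  n1←n0: walk · to n0
  n1←n3: walk n3→n1 to n0
  n3←n1: walk · to n1
  n3←n2: walk n2 to n1
  n4←n1: walk · to n1
  n4←n3: walk n3 to n1
  n0: DF=∅
  n1: DF={n1}
  n2: DF={n3}
  n3: DF={n1,n4}
  n4: DF=∅
  n5: DF=∅

DF(n1) = ["n1"]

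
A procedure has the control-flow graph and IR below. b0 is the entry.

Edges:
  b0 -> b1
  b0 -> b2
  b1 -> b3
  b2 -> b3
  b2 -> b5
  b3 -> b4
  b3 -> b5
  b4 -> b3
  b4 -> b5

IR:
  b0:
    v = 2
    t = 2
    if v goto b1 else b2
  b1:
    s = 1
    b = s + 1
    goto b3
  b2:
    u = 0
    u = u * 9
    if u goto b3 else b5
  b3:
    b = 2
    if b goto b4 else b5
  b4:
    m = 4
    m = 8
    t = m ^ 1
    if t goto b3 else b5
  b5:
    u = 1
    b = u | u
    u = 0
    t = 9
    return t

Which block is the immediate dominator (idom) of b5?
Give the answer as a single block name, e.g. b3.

Answer: b0

Analysis:
idom tree: b1←b0 b2←b0 b3←b0 b4←b3 b5←b0
Join-block Dom:
  b3: preds {b1,b2,b4}: {b0,b1} ∩ {b0,b2} ∩ {b0,b3,b4} = {b0}; idom=b0
  b5: preds {b2,b3,b4}: {b0,b2} ∩ {b0,b3} ∩ {b0,b3,b4} = {b0}; idom=b0

idom(b5) = b0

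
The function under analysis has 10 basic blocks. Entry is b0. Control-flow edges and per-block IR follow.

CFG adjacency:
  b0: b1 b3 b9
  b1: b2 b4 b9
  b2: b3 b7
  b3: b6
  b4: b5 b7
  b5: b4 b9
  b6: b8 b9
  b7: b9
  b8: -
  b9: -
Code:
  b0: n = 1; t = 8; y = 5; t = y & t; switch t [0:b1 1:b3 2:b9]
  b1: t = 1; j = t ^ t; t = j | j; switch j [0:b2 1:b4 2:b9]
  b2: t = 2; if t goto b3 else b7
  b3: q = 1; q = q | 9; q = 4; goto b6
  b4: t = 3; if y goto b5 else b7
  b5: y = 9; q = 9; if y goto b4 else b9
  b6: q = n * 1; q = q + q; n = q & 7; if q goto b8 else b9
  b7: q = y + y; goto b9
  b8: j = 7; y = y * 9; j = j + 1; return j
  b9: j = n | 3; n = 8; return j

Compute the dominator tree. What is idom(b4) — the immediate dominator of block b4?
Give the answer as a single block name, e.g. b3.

Answer: b1

Analysis:
idom tree: b1←b0 b2←b1 b3←b0 b4←b1 b5←b4 b6←b3 b7←b1 b8←b6 b9←b0
Dom∩ at merges:
  b3: preds {b0,b2}: {b0} ∩ {b0,b1,b2} = {b0}; idom=b0
  b4: preds {b1,b5}: {b0,b1} ∩ {b0,b1,b4,b5} = {b0,b1}; idom=b1
  b7: preds {b2,b4}: {b0,b1,b2} ∩ {b0,b1,b4} = {b0,b1}; idom=b1
  b9: preds {b0,b1,b5,b6,b7}: {b0} ∩ {b0,b1} ∩ {b0,b1,b4,b5} ∩ {b0,b3,b6} ∩ {b0,b1,b7} = {b0}; idom=b0

idom(b4) = b1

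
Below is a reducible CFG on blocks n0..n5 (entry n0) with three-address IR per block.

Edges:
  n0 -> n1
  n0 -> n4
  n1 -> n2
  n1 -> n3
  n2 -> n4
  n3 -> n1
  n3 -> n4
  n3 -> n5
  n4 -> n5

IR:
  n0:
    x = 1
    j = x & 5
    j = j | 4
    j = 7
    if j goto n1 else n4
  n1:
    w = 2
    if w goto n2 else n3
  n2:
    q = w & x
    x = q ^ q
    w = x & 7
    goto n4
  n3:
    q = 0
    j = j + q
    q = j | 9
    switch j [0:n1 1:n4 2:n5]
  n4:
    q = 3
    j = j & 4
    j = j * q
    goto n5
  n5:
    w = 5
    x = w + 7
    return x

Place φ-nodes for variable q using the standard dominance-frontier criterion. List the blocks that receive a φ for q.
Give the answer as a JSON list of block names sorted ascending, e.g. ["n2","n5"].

Answer: ["n1", "n4", "n5"]

Working:
idom tree: n1←n0 n2←n1 n3←n1 n4←n0 n5←n0
Dom at joins:
  n1: preds {n0,n3}: {n0} ∩ {n0,n1,n3} = {n0}; idom=n0
  n4: preds {n0,n2,n3}: {n0} ∩ {n0,n1,n2} ∩ {n0,n1,n3} = {n0}; idom=n0
  n5: preds {n3,n4}: {n0,n1,n3} ∩ {n0,n4} = {n0}; idom=n0

DF derivation:
  join n1 pred n0: · stop@n0
  join n1 pred n3: n3→n1 stop@n0
  join n4 pred n0: · stop@n0
  join n4 pred n2: n2→n1 stop@n0
  join n4 pred n3: n3→n1 stop@n0
  join n5 pred n3: n3→n1 stop@n0
  join n5 pred n4: n4 stop@n0
  DF(n0)=∅
  DF(n1)={n1,n4,n5}
  DF(n2)={n4}
  DF(n3)={n1,n4,n5}
  DF(n4)={n5}
  DF(n5)=∅

φ for q: defs {n2,n3,n4}
  DF⁺ = {n1,n4,n5}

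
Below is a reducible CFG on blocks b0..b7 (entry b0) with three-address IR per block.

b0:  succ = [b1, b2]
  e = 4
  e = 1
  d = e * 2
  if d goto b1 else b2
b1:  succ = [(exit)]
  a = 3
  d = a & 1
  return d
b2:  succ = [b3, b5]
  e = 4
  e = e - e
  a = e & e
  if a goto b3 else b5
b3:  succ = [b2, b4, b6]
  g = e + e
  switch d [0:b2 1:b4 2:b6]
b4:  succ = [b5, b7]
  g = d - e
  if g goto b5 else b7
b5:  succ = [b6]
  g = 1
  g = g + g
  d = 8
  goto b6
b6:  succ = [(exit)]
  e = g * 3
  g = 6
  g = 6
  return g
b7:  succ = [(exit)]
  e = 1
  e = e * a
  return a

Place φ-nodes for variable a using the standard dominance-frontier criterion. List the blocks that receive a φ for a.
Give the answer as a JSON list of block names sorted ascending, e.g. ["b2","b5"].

idom tree: b1←b0 b2←b0 b3←b2 b4←b3 b5←b2 b6←b2 b7←b4
Dom at joins:
  b2: preds {b0,b3}: {b0} ∩ {b0,b2,b3} = {b0}; idom=b0
  b5: preds {b2,b4}: {b0,b2} ∩ {b0,b2,b3,b4} = {b0,b2}; idom=b2
  b6: preds {b3,b5}: {b0,b2,b3} ∩ {b0,b2,b5} = {b0,b2}; idom=b2

DF derivation:
  b2←b0: walk · to b0
  b2←b3: walk b3→b2 to b0
  b5←b2: walk · to b2
  b5←b4: walk b4→b3 to b2
  b6←b3: walk b3 to b2
  b6←b5: walk b5 to b2
  DF(b0)=∅
  DF(b1)=∅
  DF(b2)={b2}
  DF(b3)={b2,b5,b6}
  DF(b4)={b5}
  DF(b5)={b6}
  DF(b6)=∅
  DF(b7)=∅

φ for a: defs {b1,b2}
  DF⁺ = {b2}

Answer: ["b2"]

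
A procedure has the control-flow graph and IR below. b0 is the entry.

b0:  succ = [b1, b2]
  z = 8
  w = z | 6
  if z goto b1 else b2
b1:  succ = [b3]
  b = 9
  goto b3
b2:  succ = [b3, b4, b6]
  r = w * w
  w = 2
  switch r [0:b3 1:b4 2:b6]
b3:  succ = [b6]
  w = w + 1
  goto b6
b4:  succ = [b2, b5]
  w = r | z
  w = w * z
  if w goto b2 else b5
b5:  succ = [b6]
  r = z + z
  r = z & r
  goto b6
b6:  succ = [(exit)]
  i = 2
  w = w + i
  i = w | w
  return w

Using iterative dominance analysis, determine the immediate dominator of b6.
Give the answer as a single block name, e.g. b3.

idom tree: b1←b0 b2←b0 b3←b0 b4←b2 b5←b4 b6←b0
Dom at joins:
  b2: preds {b0,b4}: {b0} ∩ {b0,b2,b4} = {b0}; idom=b0
  b3: preds {b1,b2}: {b0,b1} ∩ {b0,b2} = {b0}; idom=b0
  b6: preds {b2,b3,b5}: {b0,b2} ∩ {b0,b3} ∩ {b0,b2,b4,b5} = {b0}; idom=b0

idom(b6) = b0

Answer: b0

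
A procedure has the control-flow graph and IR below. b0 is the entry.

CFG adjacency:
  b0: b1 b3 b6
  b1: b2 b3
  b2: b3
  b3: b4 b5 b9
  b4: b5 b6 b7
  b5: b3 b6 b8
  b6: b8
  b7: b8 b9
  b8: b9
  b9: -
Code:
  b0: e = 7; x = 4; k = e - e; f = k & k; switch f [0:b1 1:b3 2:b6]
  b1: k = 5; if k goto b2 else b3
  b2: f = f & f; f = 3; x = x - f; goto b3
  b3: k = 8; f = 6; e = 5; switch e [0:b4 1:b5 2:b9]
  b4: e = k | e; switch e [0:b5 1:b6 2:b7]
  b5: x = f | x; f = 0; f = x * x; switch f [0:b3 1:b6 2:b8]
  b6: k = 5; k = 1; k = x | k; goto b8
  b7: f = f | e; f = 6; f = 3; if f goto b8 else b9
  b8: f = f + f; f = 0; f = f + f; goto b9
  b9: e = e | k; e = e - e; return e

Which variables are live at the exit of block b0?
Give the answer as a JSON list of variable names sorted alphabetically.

Answer: ["e", "f", "x"]

Derivation:
Per-block:
  b0 def {e,f,k,x} use ∅
  b1 def {k} use ∅
  b2 def {f,x} use {f,x}
  b3 def {e,f,k} use ∅
  b4 def {e} use {e,k}
  b5 def {f,x} use {f,x}
  b6 def {k} use {x}
  b7 def {f} use {e,f}
  b8 def {f} use {f}
  b9 def {e} use {e,k}

Backward fixpoint:
  b0: in=∅ out={e,f,x}
  b1: in={f,x} out={f,x}
  b2: in={f,x} out={x}
  b3: in={x} out={e,f,k,x}
  b4: in={e,f,k,x} out={e,f,k,x}
  b5: in={e,f,k,x} out={e,f,k,x}
  b6: in={e,f,x} out={e,f,k}
  b7: in={e,f,k} out={e,f,k}
  b8: in={e,f,k} out={e,k}
  b9: in={e,k} out=∅

live-out(b0) = ["e", "f", "x"]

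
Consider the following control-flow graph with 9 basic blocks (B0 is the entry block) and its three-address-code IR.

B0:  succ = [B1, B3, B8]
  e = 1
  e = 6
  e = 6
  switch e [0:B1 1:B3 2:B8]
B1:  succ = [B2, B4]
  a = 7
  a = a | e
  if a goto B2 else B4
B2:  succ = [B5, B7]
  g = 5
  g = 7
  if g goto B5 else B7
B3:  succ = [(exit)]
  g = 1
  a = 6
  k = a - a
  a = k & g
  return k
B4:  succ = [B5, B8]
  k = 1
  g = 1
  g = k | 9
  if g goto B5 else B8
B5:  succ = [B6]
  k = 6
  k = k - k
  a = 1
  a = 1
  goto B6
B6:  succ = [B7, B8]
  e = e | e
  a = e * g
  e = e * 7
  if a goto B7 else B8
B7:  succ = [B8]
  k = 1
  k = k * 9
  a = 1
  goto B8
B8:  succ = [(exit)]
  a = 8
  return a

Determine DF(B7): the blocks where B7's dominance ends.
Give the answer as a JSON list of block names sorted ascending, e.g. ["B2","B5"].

idom tree: B1←B0 B2←B1 B3←B0 B4←B1 B5←B1 B6←B5 B7←B1 B8←B0
Dom at joins:
  B5: preds {B2,B4}: {B0,B1,B2} ∩ {B0,B1,B4} = {B0,B1}; idom=B1
  B7: preds {B2,B6}: {B0,B1,B2} ∩ {B0,B1,B5,B6} = {B0,B1}; idom=B1
  B8: preds {B0,B4,B6,B7}: {B0} ∩ {B0,B1,B4} ∩ {B0,B1,B5,B6} ∩ {B0,B1,B7} = {B0}; idom=B0

Frontier:
  B5←B2: walk B2 to B1
  B5←B4: walk B4 to B1
  B7←B2: walk B2 to B1
  B7←B6: walk B6→B5 to B1
  B8←B0: walk · to B0
  B8←B4: walk B4→B1 to B0
  B8←B6: walk B6→B5→B1 to B0
  B8←B7: walk B7→B1 to B0
  B0: DF=∅
  B1: DF={B8}
  B2: DF={B5,B7}
  B3: DF=∅
  B4: DF={B5,B8}
  B5: DF={B7,B8}
  B6: DF={B7,B8}
  B7: DF={B8}
  B8: DF=∅

DF(B7) = ["B8"]

Answer: ["B8"]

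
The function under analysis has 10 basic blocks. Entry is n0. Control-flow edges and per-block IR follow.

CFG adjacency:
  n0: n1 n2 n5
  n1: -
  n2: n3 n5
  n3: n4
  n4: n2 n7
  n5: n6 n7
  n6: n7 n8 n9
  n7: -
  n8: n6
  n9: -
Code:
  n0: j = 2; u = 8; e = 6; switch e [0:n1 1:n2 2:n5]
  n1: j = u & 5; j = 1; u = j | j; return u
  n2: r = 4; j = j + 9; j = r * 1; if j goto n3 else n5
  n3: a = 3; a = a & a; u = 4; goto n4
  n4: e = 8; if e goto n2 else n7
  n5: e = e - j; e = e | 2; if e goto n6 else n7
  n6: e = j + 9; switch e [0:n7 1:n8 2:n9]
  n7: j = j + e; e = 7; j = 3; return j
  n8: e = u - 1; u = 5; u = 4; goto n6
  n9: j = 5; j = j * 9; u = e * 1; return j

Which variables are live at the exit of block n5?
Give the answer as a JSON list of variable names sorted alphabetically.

Answer: ["e", "j", "u"]

Analysis:
Per-block:
  n0: {e,j,u} / ∅
  n1: {j,u} / {u}
  n2: {j,r} / {j}
  n3: {a,u} / ∅
  n4: {e} / ∅
  n5: {e} / {e,j}
  n6: {e} / {j}
  n7: {e,j} / {e,j}
  n8: {e,u} / {u}
  n9: {j,u} / {e}

Backward fixpoint:
  live n0: ∅→{e,j,u}
  live n1: {u}→∅
  live n2: {e,j,u}→{e,j,u}
  live n3: {j}→{j,u}
  live n4: {j,u}→{e,j,u}
  live n5: {e,j,u}→{e,j,u}
  live n6: {j,u}→{e,j,u}
  live n7: {e,j}→∅
  live n8: {j,u}→{j,u}
  live n9: {e}→∅

live-out(n5) = ["e", "j", "u"]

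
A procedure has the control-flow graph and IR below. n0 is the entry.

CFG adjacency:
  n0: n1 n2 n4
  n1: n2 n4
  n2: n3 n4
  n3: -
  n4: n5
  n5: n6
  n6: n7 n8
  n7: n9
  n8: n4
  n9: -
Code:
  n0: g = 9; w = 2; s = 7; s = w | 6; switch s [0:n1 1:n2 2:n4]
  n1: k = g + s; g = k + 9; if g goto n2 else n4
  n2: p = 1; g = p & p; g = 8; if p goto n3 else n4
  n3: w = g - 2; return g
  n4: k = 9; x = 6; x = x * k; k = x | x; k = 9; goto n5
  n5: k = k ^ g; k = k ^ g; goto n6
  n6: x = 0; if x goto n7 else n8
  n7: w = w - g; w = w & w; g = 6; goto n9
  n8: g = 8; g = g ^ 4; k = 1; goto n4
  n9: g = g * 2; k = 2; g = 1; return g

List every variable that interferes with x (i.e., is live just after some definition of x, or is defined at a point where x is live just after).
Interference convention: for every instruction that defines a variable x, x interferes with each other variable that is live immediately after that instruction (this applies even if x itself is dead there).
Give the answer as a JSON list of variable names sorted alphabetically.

Answer: ["g", "k", "w"]

Analysis:
Block summaries:
  n0: def={g,s,w} ue=∅
  n1: def={g,k} ue={g,s}
  n2: def={g,p} ue=∅
  n3: def={w} ue={g}
  n4: def={k,x} ue=∅
  n5: def={k} ue={g,k}
  n6: def={x} ue=∅
  n7: def={g,w} ue={g,w}
  n8: def={g,k} ue=∅
  n9: def={g,k} ue={g}

Backward fixpoint:
  n0 li=∅ lo={g,s,w}
  n1 li={g,s,w} lo={g,w}
  n2 li={w} lo={g,w}
  n3 li={g} lo=∅
  n4 li={g,w} lo={g,k,w}
  n5 li={g,k,w} lo={g,w}
  n6 li={g,w} lo={g,w}
  n7 li={g,w} lo={g}
  n8 li={w} lo={g,w}
  n9 li={g} lo=∅

Interference:
  g — {k,p,s,w,x}
  k — {g,w,x}
  p — {g,w}
  s — {g,w}
  w — {g,k,p,s,x}
  x — {g,k,w}

N(x) = ["g", "k", "w"]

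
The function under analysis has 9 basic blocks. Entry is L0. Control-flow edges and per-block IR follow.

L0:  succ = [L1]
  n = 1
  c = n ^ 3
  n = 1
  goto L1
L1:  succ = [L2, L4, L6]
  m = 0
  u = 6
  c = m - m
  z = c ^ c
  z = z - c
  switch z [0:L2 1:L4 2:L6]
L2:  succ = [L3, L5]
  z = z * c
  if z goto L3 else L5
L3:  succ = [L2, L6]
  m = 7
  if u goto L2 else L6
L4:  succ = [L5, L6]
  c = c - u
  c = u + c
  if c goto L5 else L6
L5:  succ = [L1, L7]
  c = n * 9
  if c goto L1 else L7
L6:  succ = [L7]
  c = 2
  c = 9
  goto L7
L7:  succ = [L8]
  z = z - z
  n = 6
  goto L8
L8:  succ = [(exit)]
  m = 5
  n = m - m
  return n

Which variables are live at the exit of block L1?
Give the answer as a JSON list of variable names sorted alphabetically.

Block summaries:
  L0: {c,n} / ∅
  L1: {c,m,u,z} / ∅
  L2: {z} / {c,z}
  L3: {m} / {u}
  L4: {c} / {c,u}
  L5: {c} / {n}
  L6: {c} / ∅
  L7: {n,z} / {z}
  L8: {m,n} / ∅

Live sets:
  live L0: ∅→{n}
  live L1: {n}→{c,n,u,z}
  live L2: {c,n,u,z}→{c,n,u,z}
  live L3: {c,n,u,z}→{c,n,u,z}
  live L4: {c,n,u,z}→{n,z}
  live L5: {n,z}→{n,z}
  live L6: {z}→{z}
  live L7: {z}→∅
  live L8: ∅→∅

live-out(L1) = ["c", "n", "u", "z"]

Answer: ["c", "n", "u", "z"]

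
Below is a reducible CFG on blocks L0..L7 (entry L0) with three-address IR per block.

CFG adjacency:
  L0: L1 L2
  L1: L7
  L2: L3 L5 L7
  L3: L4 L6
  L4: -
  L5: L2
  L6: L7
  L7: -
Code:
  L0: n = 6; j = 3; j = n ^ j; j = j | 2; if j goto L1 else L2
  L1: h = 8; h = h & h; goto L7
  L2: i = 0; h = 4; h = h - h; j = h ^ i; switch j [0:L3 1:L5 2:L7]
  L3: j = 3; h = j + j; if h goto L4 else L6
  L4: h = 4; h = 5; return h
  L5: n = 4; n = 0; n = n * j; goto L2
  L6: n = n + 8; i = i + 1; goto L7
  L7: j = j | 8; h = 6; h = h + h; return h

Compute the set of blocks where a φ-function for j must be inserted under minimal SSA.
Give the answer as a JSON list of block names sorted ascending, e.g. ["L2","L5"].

Answer: ["L2", "L7"]

Working:
idom tree: L1←L0 L2←L0 L3←L2 L4←L3 L5←L2 L6←L3 L7←L0
Dom at joins:
  L2: preds {L0,L5}: {L0} ∩ {L0,L2,L5} = {L0}; idom=L0
  L7: preds {L1,L2,L6}: {L0,L1} ∩ {L0,L2} ∩ {L0,L2,L3,L6} = {L0}; idom=L0

DF derivation:
  L2←L0: walk · to L0
  L2←L5: walk L5→L2 to L0
  L7←L1: walk L1 to L0
  L7←L2: walk L2 to L0
  L7←L6: walk L6→L3→L2 to L0
  DF(L0)=∅
  DF(L1)={L7}
  DF(L2)={L2,L7}
  DF(L3)={L7}
  DF(L4)=∅
  DF(L5)={L2}
  DF(L6)={L7}
  DF(L7)=∅

φ for j: defs {L0,L2,L3,L7}
  DF⁺ = {L2,L7}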